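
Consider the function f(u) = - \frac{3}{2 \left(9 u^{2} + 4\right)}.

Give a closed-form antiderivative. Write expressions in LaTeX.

An antiderivative is F(u) = - \frac{\operatorname{atan}{\left(\frac{3 u}{2} \right)}}{4}.

Since d/du undoes antidifferentiation here, F'(u) = f(u) is required of F(u).
Check: d/du[- \frac{\operatorname{atan}{\left(\frac{3 u}{2} \right)}}{4}] = - \frac{3}{18 u^{2} + 8}, which equals f(u).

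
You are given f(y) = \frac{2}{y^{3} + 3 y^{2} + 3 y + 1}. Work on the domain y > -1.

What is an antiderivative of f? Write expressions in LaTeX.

An antiderivative is F(y) = - \frac{1}{\left(y + 1\right)^{2}}.

For F(y) to be correct the identity F'(y) - f(y) = 0 must hold.
Check: d/dy[- \frac{1}{\left(y + 1\right)^{2}}] = \frac{2}{y^{3} + 3 y^{2} + 3 y + 1} = f(y).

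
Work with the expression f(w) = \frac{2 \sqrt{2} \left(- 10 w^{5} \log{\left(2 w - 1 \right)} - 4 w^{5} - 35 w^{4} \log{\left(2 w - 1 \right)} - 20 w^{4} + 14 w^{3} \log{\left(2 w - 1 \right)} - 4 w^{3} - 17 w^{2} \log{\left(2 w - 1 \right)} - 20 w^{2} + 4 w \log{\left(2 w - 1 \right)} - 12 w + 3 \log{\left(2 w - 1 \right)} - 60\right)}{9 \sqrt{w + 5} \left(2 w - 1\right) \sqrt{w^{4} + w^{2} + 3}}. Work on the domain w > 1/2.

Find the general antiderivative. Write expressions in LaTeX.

F(w) = - \frac{8 \sqrt{\frac{w}{2} + \frac{5}{2}} \sqrt{w^{4} + w^{2} + 3} \log{\left(2 w - 1 \right)}}{9} + C

Recover f(w) by differentiating a candidate F(w); any mismatch rules it out.
Check: d/dw[- \frac{8 \sqrt{\frac{w}{2} + \frac{5}{2}} \sqrt{w^{4} + w^{2} + 3} \log{\left(2 w - 1 \right)}}{9}] = \frac{- 20 \sqrt{2} w^{5} \log{\left(2 w - 1 \right)} - 8 \sqrt{2} w^{5} - 70 \sqrt{2} w^{4} \log{\left(2 w - 1 \right)} - 40 \sqrt{2} w^{4} + 28 \sqrt{2} w^{3} \log{\left(2 w - 1 \right)} - 8 \sqrt{2} w^{3} - 34 \sqrt{2} w^{2} \log{\left(2 w - 1 \right)} - 40 \sqrt{2} w^{2} + 8 \sqrt{2} w \log{\left(2 w - 1 \right)} - 24 \sqrt{2} w + 6 \sqrt{2} \log{\left(2 w - 1 \right)} - 120 \sqrt{2}}{18 w \sqrt{w + 5} \sqrt{w^{4} + w^{2} + 3} - 9 \sqrt{w + 5} \sqrt{w^{4} + w^{2} + 3}}, which equals f(w).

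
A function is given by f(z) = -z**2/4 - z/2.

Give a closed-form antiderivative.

An antiderivative is F(z) = -z**3/12 - z**2/4.

Integrate term by term and add the pieces.
Check: d/dz[-z**3/12 - z**2/4] = -z**2/4 - z/2 = f(z).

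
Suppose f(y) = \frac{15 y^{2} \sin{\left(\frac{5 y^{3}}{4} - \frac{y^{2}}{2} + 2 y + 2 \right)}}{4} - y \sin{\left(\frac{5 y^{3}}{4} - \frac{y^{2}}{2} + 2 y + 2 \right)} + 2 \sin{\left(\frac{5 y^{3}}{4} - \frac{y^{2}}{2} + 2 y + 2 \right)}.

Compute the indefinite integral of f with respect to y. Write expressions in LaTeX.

The substitution u = \frac{5 y^{3}}{4} - \frac{y^{2}}{2} + 2 y + 2 works: f is exactly (dF/du)*(du/dy) for that inner function.
Check: d/dy[- \cos{\left(\frac{5 y^{3}}{4} - \frac{y^{2}}{2} + 2 y + 2 \right)}] = \frac{15 y^{2} \sin{\left(\frac{5 y^{3}}{4} - \frac{y^{2}}{2} + 2 y + 2 \right)}}{4} - y \sin{\left(\frac{5 y^{3}}{4} - \frac{y^{2}}{2} + 2 y + 2 \right)} + 2 \sin{\left(\frac{5 y^{3}}{4} - \frac{y^{2}}{2} + 2 y + 2 \right)} = f(y).

F(y) = - \cos{\left(\frac{5 y^{3}}{4} - \frac{y^{2}}{2} + 2 y + 2 \right)} + C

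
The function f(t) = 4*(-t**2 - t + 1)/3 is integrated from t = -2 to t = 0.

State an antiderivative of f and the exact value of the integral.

Antiderivative: F(t) = -4*t**3/9 - 2*t**2/3 + 4*t/3; value = 16/9

Recover f(t) by differentiating a candidate F(t); any mismatch rules it out.
F(t) = -4*t**3/9 - 2*t**2/3 + 4*t/3 is an antiderivative of f.
Check: d/dt[-4*t**3/9 - 2*t**2/3 + 4*t/3] = -4*t**2/3 - 4*t/3 + 4/3, which equals f(t).
F(0) = 0; F(-2) = -16/9.
Integral = F(0) - F(-2) = 16/9.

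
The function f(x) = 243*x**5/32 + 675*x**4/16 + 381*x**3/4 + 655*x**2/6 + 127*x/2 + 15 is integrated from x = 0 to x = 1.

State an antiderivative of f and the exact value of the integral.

Antiderivative: F(x) = -(-9*x**2 - 20*x - 12)**3/576; value = 67193/576

The substitution u = -3*x**2/4 - 5*x/3 - 1 works: f is exactly (dF/du)*(du/dx) for that inner function.
F(x) = -(-9*x**2 - 20*x - 12)**3/576 is an antiderivative of f.
Check: d/dx[-(-9*x**2 - 20*x - 12)**3/576] = 243*x**5/32 + 675*x**4/16 + 381*x**3/4 + 655*x**2/6 + 127*x/2 + 15 = f(x).
F(1) = 68921/576; F(0) = 3.
Integral = F(1) - F(0) = 67193/576.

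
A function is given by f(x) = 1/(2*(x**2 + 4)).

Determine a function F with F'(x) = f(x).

An antiderivative is F(x) = atan(x/2)/4.

Whatever form F(x) takes, F'(x) = f(x) is non-negotiable.
Check: d/dx[atan(x/2)/4] = 1/(2*x**2 + 8), which equals f(x).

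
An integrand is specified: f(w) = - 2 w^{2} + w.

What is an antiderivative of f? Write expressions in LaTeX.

An antiderivative is F(w) = - \frac{2 w^{3}}{3} + \frac{w^{2}}{2}.

The integrand splits into summands that can be handled one at a time.
Check: d/dw[- \frac{2 w^{3}}{3} + \frac{w^{2}}{2}] = - 2 w^{2} + w = f(w).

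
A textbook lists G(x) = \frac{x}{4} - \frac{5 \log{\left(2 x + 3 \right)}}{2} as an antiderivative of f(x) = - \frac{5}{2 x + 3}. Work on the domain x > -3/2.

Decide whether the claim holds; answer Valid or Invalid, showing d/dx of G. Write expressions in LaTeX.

d/dx[G] = \frac{2 x - 17}{8 x + 12}
d/dx[G] - f(x) = \frac{1}{4} != 0.

Invalid: d/dx[G] - f = \frac{1}{4}, which is not 0.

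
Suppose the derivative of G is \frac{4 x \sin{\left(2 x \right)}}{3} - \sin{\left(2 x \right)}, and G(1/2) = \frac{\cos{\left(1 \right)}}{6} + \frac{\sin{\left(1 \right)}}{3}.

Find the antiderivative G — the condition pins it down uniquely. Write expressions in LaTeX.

G(x) = - \frac{2 x \cos{\left(2 x \right)}}{3} + \frac{\sin{\left(2 x \right)}}{3} + \frac{\cos{\left(2 x \right)}}{2}

Integrate term by term and add the pieces.
A general antiderivative is - \frac{2 x \cos{\left(2 x \right)}}{3} + \frac{\sin{\left(2 x \right)}}{3} + \frac{\cos{\left(2 x \right)}}{2} + C.
The condition gives C = \frac{\cos{\left(1 \right)}}{6} + \frac{\sin{\left(1 \right)}}{3} - (\frac{\cos{\left(1 \right)}}{6} + \frac{\sin{\left(1 \right)}}{3}) = 0.
So G(x) = - \frac{2 x \cos{\left(2 x \right)}}{3} + \frac{\sin{\left(2 x \right)}}{3} + \frac{\cos{\left(2 x \right)}}{2}.
Check: d/dx[- \frac{2 x \cos{\left(2 x \right)}}{3} + \frac{\sin{\left(2 x \right)}}{3} + \frac{\cos{\left(2 x \right)}}{2}] = \frac{4 x \sin{\left(2 x \right)}}{3} - \sin{\left(2 x \right)} = G'(x).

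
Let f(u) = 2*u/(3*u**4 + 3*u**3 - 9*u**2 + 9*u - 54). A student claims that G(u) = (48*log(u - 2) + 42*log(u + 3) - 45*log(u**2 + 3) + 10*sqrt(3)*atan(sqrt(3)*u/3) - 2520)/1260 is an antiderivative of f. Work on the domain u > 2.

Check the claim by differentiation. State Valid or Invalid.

d/du[G] = 2*u/(3*u**4 + 3*u**3 - 9*u**2 + 9*u - 54)
This equals f(u) exactly, so the claim holds.

Valid: G'(u) = f(u).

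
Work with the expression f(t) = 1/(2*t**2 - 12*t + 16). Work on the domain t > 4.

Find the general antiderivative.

F(t) = -(-log(t - 4) + log(t - 2))/4 + C

Factor the denominator (2*(t - 4)*(t - 2)) and decompose: f = -1/(4*(t - 2)) + 1/(4*(t - 4)); each piece integrates to a log, atan, or power term.
Check: d/dt[-(-log(t - 4) + log(t - 2))/4] = 1/(2*t**2 - 12*t + 16) = f(t).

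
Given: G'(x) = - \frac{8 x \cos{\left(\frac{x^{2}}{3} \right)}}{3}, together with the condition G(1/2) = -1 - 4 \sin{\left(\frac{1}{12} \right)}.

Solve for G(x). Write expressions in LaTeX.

The substitution u = \frac{x^{2}}{3} works: G'(x) is exactly (dG/du)*(du/dx) for that inner function.
A general antiderivative is - 4 \sin{\left(\frac{x^{2}}{3} \right)} + C.
The condition gives C = -1 - 4 \sin{\left(\frac{1}{12} \right)} - (- 4 \sin{\left(\frac{1}{12} \right)}) = -1.
So G(x) = - 4 \sin{\left(\frac{x^{2}}{3} \right)} - 1.
Check: d/dx[- 4 \sin{\left(\frac{x^{2}}{3} \right)} - 1] = - \frac{8 x \cos{\left(\frac{x^{2}}{3} \right)}}{3} = G'(x).

G(x) = - 4 \sin{\left(\frac{x^{2}}{3} \right)} - 1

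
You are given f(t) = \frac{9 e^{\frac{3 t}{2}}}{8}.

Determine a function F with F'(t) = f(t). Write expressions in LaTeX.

Whatever form F(t) takes, F'(t) = f(t) is non-negotiable.
Check: d/dt[\frac{3 e^{\frac{3 t}{2}}}{4}] = \frac{9 e^{\frac{3 t}{2}}}{8} = f(t).

An antiderivative is F(t) = \frac{3 e^{\frac{3 t}{2}}}{4}.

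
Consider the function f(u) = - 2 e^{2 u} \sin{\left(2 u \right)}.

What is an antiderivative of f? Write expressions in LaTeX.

Whatever form F(u) takes, F'(u) = f(u) is non-negotiable.
Check: d/du[\frac{\left(- \sin{\left(2 u \right)} + \cos{\left(2 u \right)}\right) e^{2 u}}{2}] = - 2 e^{2 u} \sin{\left(2 u \right)} = f(u).

An antiderivative is F(u) = \frac{\left(- \sin{\left(2 u \right)} + \cos{\left(2 u \right)}\right) e^{2 u}}{2}.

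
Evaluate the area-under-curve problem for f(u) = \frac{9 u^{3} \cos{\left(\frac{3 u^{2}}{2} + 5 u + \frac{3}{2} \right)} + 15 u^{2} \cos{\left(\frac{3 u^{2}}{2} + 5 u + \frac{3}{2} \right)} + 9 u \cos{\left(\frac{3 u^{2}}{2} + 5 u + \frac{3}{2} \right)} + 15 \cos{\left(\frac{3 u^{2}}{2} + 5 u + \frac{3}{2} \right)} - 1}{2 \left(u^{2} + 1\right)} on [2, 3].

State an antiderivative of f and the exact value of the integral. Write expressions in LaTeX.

Antiderivative: F(u) = \frac{3 \sin{\left(\frac{3 u^{2}}{2} + 5 u + \frac{3}{2} \right)} - \operatorname{atan}{\left(u \right)}}{2}; value = \frac{3 \sin{\left(30 \right)}}{2} - \frac{\operatorname{atan}{\left(3 \right)}}{2} + \frac{\operatorname{atan}{\left(2 \right)}}{2} - \frac{3 \sin{\left(\frac{35}{2} \right)}}{2}

Any candidate F(u) must reproduce f(u) exactly when differentiated.
F(u) = \frac{3 \sin{\left(\frac{3 u^{2}}{2} + 5 u + \frac{3}{2} \right)} - \operatorname{atan}{\left(u \right)}}{2} is an antiderivative of f.
Check: d/du[\frac{3 \sin{\left(\frac{3 u^{2}}{2} + 5 u + \frac{3}{2} \right)} - \operatorname{atan}{\left(u \right)}}{2}] = \frac{9 u^{3} \cos{\left(\frac{3 u^{2}}{2} + 5 u + \frac{3}{2} \right)} + 15 u^{2} \cos{\left(\frac{3 u^{2}}{2} + 5 u + \frac{3}{2} \right)} + 9 u \cos{\left(\frac{3 u^{2}}{2} + 5 u + \frac{3}{2} \right)} + 15 \cos{\left(\frac{3 u^{2}}{2} + 5 u + \frac{3}{2} \right)} - 1}{2 u^{2} + 2}, which equals f(u).
F(3) = \frac{3 \sin{\left(30 \right)}}{2} - \frac{\operatorname{atan}{\left(3 \right)}}{2}; F(2) = \frac{3 \sin{\left(\frac{35}{2} \right)}}{2} - \frac{\operatorname{atan}{\left(2 \right)}}{2}.
Integral = F(3) - F(2) = \frac{3 \sin{\left(30 \right)}}{2} - \frac{\operatorname{atan}{\left(3 \right)}}{2} + \frac{\operatorname{atan}{\left(2 \right)}}{2} - \frac{3 \sin{\left(\frac{35}{2} \right)}}{2}.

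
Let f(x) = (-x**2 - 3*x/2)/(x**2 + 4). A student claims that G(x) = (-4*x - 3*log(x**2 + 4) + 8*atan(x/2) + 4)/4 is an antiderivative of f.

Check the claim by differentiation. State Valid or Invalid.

Valid - differentiating G returns exactly f.

d/dx[G] = (-2*x**2 - 3*x)/(2*x**2 + 8)
This equals f(x) exactly, so the claim holds.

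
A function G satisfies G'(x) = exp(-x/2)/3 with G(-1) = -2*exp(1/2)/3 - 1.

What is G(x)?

G(x) = -1 - 2*exp(-x/2)/3

Recover the given G'(x) by differentiating a candidate G(x); any mismatch rules it out.
A general antiderivative is -2*exp(-x/2)/3 + C.
The condition gives C = -2*exp(1/2)/3 - 1 - (-2*exp(1/2)/3) = -1.
So G(x) = -1 - 2*exp(-x/2)/3.
Check: d/dx[-1 - 2*exp(-x/2)/3] = exp(-x/2)/3 = G'(x).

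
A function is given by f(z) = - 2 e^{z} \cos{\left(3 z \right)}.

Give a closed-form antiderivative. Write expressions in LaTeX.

An antiderivative is F(z) = - \frac{\left(3 \sin{\left(3 z \right)} + \cos{\left(3 z \right)}\right) e^{z}}{5}.

Any candidate F(z) must reproduce f(z) exactly when differentiated.
Check: d/dz[- \frac{\left(3 \sin{\left(3 z \right)} + \cos{\left(3 z \right)}\right) e^{z}}{5}] = - 2 e^{z} \cos{\left(3 z \right)} = f(z).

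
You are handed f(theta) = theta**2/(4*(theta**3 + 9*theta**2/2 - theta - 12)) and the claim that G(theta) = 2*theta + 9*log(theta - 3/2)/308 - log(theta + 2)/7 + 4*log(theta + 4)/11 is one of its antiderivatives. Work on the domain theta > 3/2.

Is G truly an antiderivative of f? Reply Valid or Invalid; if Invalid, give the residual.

d/dtheta[G] = (8*theta**3 + 37*theta**2 - 8*theta - 96)/(4*theta**3 + 18*theta**2 - 4*theta - 48)
d/dtheta[G] - f(theta) = 2 != 0.

Invalid: d/dtheta[G] - f = 2, which is not 0.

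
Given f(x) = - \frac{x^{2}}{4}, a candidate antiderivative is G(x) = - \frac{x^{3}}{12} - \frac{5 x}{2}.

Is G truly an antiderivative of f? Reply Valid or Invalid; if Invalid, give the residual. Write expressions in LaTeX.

d/dx[G] = - \frac{x^{2}}{4} - \frac{5}{2}
d/dx[G] - f(x) = - \frac{5}{2} != 0.

Invalid: d/dx[G] - f = - \frac{5}{2}, which is not 0.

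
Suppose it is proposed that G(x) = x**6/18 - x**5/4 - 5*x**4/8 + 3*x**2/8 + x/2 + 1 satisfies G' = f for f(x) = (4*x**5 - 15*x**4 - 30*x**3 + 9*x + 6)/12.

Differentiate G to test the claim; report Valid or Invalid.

Valid - the claim checks out under differentiation.

d/dx[G] = x**5/3 - 5*x**4/4 - 5*x**3/2 + 3*x/4 + 1/2
This equals f(x) exactly, so the claim holds.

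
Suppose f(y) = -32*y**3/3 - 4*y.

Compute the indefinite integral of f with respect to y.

f matches the chain-rule pattern g'(h)*h' with inner function h(y) = 2*y**2 + 3/4; substituting u = h(y) collapses the integral.
Check: d/dy[-(8*y**2 + 3)**2/24] = -32*y**3/3 - 4*y = f(y).

F(y) = -(8*y**2 + 3)**2/24 + C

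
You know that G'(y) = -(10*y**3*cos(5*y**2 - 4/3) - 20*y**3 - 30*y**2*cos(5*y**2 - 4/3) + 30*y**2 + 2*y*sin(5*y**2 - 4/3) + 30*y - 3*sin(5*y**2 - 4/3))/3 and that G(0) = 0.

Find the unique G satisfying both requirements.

G(y) = 5*y**4/3 - 10*y**3/3 - y**2*sin(5*y**2 - 4/3)/3 - 5*y**2 + y*sin(5*y**2 - 4/3)

Recognize the product-rule pattern: G'(y) = u'v + uv' with u = y**2/3 - y, v = 5*y**2 + 5*y - sin(5*y**2 - 4/3), so integration by parts undoes it.
A general antiderivative is (y**2/3 - y)*(5*y**2 + 5*y - sin(5*y**2 - 4/3)) + C.
The condition gives C = 0 - (0) = 0.
So G(y) = 5*y**4/3 - 10*y**3/3 - y**2*sin(5*y**2 - 4/3)/3 - 5*y**2 + y*sin(5*y**2 - 4/3).
Check: d/dy[5*y**4/3 - 10*y**3/3 - y**2*sin(5*y**2 - 4/3)/3 - 5*y**2 + y*sin(5*y**2 - 4/3)] = -10*y**3*cos(5*y**2 - 4/3)/3 + 20*y**3/3 + 10*y**2*cos(5*y**2 - 4/3) - 10*y**2 - 2*y*sin(5*y**2 - 4/3)/3 - 10*y + sin(5*y**2 - 4/3), which equals G'(y).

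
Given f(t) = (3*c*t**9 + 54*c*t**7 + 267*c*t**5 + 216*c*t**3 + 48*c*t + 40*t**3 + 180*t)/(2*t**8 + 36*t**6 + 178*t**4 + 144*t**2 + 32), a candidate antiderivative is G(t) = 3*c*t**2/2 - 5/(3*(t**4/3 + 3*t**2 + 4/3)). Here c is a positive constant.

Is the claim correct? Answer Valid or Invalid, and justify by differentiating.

d/dt[G] = (3*c*t**9 + 54*c*t**7 + 267*c*t**5 + 216*c*t**3 + 48*c*t + 20*t**3 + 90*t)/(t**8 + 18*t**6 + 89*t**4 + 72*t**2 + 16)
d/dt[G] - f(t) = 3*c*t/2 != 0.

Invalid: d/dt[G] - f = 3*c*t/2, which is not 0.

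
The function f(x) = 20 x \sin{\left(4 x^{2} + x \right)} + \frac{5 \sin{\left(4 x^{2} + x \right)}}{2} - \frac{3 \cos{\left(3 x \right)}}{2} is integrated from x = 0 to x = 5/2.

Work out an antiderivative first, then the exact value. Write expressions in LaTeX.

The integrand splits into summands that can be handled one at a time.
F(x) = - \frac{\sin{\left(3 x \right)}}{2} - \frac{5 \cos{\left(4 x^{2} + x \right)}}{2} is an antiderivative of f.
Check: d/dx[- \frac{\sin{\left(3 x \right)}}{2} - \frac{5 \cos{\left(4 x^{2} + x \right)}}{2}] = 20 x \sin{\left(4 x^{2} + x \right)} + \frac{5 \sin{\left(4 x^{2} + x \right)}}{2} - \frac{3 \cos{\left(3 x \right)}}{2} = f(x).
F(5/2) = - \frac{\sin{\left(\frac{15}{2} \right)}}{2} - \frac{5 \cos{\left(\frac{55}{2} \right)}}{2}; F(0) = - \frac{5}{2}.
Integral = F(5/2) - F(0) = - \frac{\sin{\left(\frac{15}{2} \right)}}{2} - \frac{5 \cos{\left(\frac{55}{2} \right)}}{2} + \frac{5}{2}.

Antiderivative: F(x) = - \frac{\sin{\left(3 x \right)}}{2} - \frac{5 \cos{\left(4 x^{2} + x \right)}}{2}; value = - \frac{\sin{\left(\frac{15}{2} \right)}}{2} - \frac{5 \cos{\left(\frac{55}{2} \right)}}{2} + \frac{5}{2}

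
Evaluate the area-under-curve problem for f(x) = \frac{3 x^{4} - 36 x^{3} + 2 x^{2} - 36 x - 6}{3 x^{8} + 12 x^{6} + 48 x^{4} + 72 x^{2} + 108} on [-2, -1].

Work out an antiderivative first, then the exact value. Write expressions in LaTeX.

Antiderivative: F(x) = - \frac{x - 9}{3 \left(x^{4} + 2 x^{2} + 6\right)}; value = \frac{67}{270}

Recognize the product-rule pattern: f = u'v + uv' with u = \frac{1}{x^{4} + 2 x^{2} + 6}, v = 3 - \frac{x}{3}, so integration by parts undoes it.
F(x) = - \frac{x - 9}{3 \left(x^{4} + 2 x^{2} + 6\right)} is an antiderivative of f.
Check: d/dx[- \frac{x - 9}{3 \left(x^{4} + 2 x^{2} + 6\right)}] = \frac{3 x^{4} - 36 x^{3} + 2 x^{2} - 36 x - 6}{3 x^{8} + 12 x^{6} + 48 x^{4} + 72 x^{2} + 108} = f(x).
F(-1) = \frac{10}{27}; F(-2) = \frac{11}{90}.
Integral = F(-1) - F(-2) = \frac{67}{270}.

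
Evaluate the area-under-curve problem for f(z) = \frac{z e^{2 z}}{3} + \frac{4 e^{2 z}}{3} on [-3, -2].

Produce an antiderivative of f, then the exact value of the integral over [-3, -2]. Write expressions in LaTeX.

Recognize the product-rule pattern: f = u'v + uv' with u = \frac{z}{6} + \frac{7}{12}, v = e^{2 z}, so integration by parts undoes it.
F(z) = \frac{z e^{2 z}}{6} + \frac{7 e^{2 z}}{12} is an antiderivative of f.
Check: d/dz[\frac{z e^{2 z}}{6} + \frac{7 e^{2 z}}{12}] = \frac{z e^{2 z}}{3} + \frac{4 e^{2 z}}{3} = f(z).
F(-2) = \frac{1}{4 e^{4}}; F(-3) = \frac{1}{12 e^{6}}.
Integral = F(-2) - F(-3) = - \frac{1}{12 e^{6}} + \frac{1}{4 e^{4}}.

Antiderivative: F(z) = \frac{z e^{2 z}}{6} + \frac{7 e^{2 z}}{12}; value = - \frac{1}{12 e^{6}} + \frac{1}{4 e^{4}}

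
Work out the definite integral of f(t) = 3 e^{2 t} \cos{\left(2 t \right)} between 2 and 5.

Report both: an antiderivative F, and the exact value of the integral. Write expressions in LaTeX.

Antiderivative: F(t) = \frac{3 e^{2 t} \sin{\left(2 t \right)}}{4} + \frac{3 e^{2 t} \cos{\left(2 t \right)}}{4}; value = \frac{3 e^{10} \cos{\left(10 \right)}}{4} + \frac{3 e^{10} \sin{\left(10 \right)}}{4} - \frac{3 e^{4} \cos{\left(4 \right)}}{4} - \frac{3 e^{4} \sin{\left(4 \right)}}{4}

An antiderivative F(t) passes only if d/dt[F] lands on f(t) exactly.
F(t) = \frac{3 e^{2 t} \sin{\left(2 t \right)}}{4} + \frac{3 e^{2 t} \cos{\left(2 t \right)}}{4} is an antiderivative of f.
Check: d/dt[\frac{3 e^{2 t} \sin{\left(2 t \right)}}{4} + \frac{3 e^{2 t} \cos{\left(2 t \right)}}{4}] = 3 e^{2 t} \cos{\left(2 t \right)} = f(t).
F(5) = \frac{3 e^{10} \cos{\left(10 \right)}}{4} + \frac{3 e^{10} \sin{\left(10 \right)}}{4}; F(2) = \frac{3 e^{4} \sin{\left(4 \right)}}{4} + \frac{3 e^{4} \cos{\left(4 \right)}}{4}.
Integral = F(5) - F(2) = \frac{3 e^{10} \cos{\left(10 \right)}}{4} + \frac{3 e^{10} \sin{\left(10 \right)}}{4} - \frac{3 e^{4} \cos{\left(4 \right)}}{4} - \frac{3 e^{4} \sin{\left(4 \right)}}{4}.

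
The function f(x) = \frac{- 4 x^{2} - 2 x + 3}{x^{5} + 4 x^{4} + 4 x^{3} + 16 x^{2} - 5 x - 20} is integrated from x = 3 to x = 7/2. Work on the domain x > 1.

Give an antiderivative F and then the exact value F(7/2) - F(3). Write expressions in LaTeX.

Factor the denominator (\left(x - 1\right) \left(x + 1\right) \left(x + 4\right) \left(x^{2} + 5\right)) and decompose: f = \frac{31 x - 82}{126 \left(x^{2} + 5\right)} - \frac{53}{315 \left(x + 4\right)} - \frac{1}{36 \left(x + 1\right)} - \frac{1}{20 \left(x - 1\right)}; each piece integrates to a log, atan, or power term.
F(x) = \frac{- 63 \log{\left(x - 1 \right)} - 35 \log{\left(x + 1 \right)} - 212 \log{\left(x + 4 \right)} + 155 \log{\left(x^{2} + 5 \right)} - 164 \sqrt{5} \operatorname{atan}{\left(\frac{\sqrt{5} x}{5} \right)}}{1260} is an antiderivative of f.
Check: d/dx[\frac{- 63 \log{\left(x - 1 \right)} - 35 \log{\left(x + 1 \right)} - 212 \log{\left(x + 4 \right)} + 155 \log{\left(x^{2} + 5 \right)} - 164 \sqrt{5} \operatorname{atan}{\left(\frac{\sqrt{5} x}{5} \right)}}{1260}] = \frac{- 4 x^{2} - 2 x + 3}{x^{5} + 4 x^{4} + 4 x^{3} + 16 x^{2} - 5 x - 20} = f(x).
F(7/2) = - \frac{53 \log{\left(\frac{15}{2} \right)}}{315} - \frac{41 \sqrt{5} \operatorname{atan}{\left(\frac{7 \sqrt{5}}{10} \right)}}{315} - \frac{\log{\left(\frac{5}{2} \right)}}{20} - \frac{\log{\left(\frac{9}{2} \right)}}{36} + \frac{31 \log{\left(\frac{69}{4} \right)}}{252}; F(3) = - \frac{53 \log{\left(7 \right)}}{315} - \frac{41 \sqrt{5} \operatorname{atan}{\left(\frac{3 \sqrt{5}}{5} \right)}}{315} - \frac{\log{\left(4 \right)}}{36} - \frac{\log{\left(2 \right)}}{20} + \frac{31 \log{\left(14 \right)}}{252}.
Integral = F(7/2) - F(3) = - \frac{53 \log{\left(\frac{15}{2} \right)}}{315} - \frac{31 \log{\left(14 \right)}}{252} - \frac{41 \sqrt{5} \operatorname{atan}{\left(\frac{7 \sqrt{5}}{10} \right)}}{315} - \frac{\log{\left(\frac{5}{2} \right)}}{20} - \frac{\log{\left(\frac{9}{2} \right)}}{36} + \frac{\log{\left(2 \right)}}{20} + \frac{\log{\left(4 \right)}}{36} + \frac{41 \sqrt{5} \operatorname{atan}{\left(\frac{3 \sqrt{5}}{5} \right)}}{315} + \frac{53 \log{\left(7 \right)}}{315} + \frac{31 \log{\left(\frac{69}{4} \right)}}{252}.

Antiderivative: F(x) = \frac{- 63 \log{\left(x - 1 \right)} - 35 \log{\left(x + 1 \right)} - 212 \log{\left(x + 4 \right)} + 155 \log{\left(x^{2} + 5 \right)} - 164 \sqrt{5} \operatorname{atan}{\left(\frac{\sqrt{5} x}{5} \right)}}{1260}; value = - \frac{53 \log{\left(\frac{15}{2} \right)}}{315} - \frac{31 \log{\left(14 \right)}}{252} - \frac{41 \sqrt{5} \operatorname{atan}{\left(\frac{7 \sqrt{5}}{10} \right)}}{315} - \frac{\log{\left(\frac{5}{2} \right)}}{20} - \frac{\log{\left(\frac{9}{2} \right)}}{36} + \frac{\log{\left(2 \right)}}{20} + \frac{\log{\left(4 \right)}}{36} + \frac{41 \sqrt{5} \operatorname{atan}{\left(\frac{3 \sqrt{5}}{5} \right)}}{315} + \frac{53 \log{\left(7 \right)}}{315} + \frac{31 \log{\left(\frac{69}{4} \right)}}{252}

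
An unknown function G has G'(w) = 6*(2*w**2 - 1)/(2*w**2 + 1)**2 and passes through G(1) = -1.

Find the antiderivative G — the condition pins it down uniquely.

G'(w) has the shape u'v + uv' for u = -3*w and v = 1/(w**2 + 1/2) — it is the derivative of the product u*v.
A general antiderivative is -3*w/(w**2 + 1/2) + C.
The condition gives C = -1 - (-2) = 1.
So G(w) = (2*w**2 - 6*w + 1)/(2*w**2 + 1).
Check: d/dw[(2*w**2 - 6*w + 1)/(2*w**2 + 1)] = (12*w**2 - 6)/(4*w**4 + 4*w**2 + 1), which equals G'(w).

G(w) = (2*w**2 - 6*w + 1)/(2*w**2 + 1)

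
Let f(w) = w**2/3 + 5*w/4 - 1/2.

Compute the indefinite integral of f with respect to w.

F(w) = w**3/9 + 5*w**2/8 - w/2 + C

The integrand splits into summands that can be handled one at a time.
Check: d/dw[w**3/9 + 5*w**2/8 - w/2] = w**2/3 + 5*w/4 - 1/2 = f(w).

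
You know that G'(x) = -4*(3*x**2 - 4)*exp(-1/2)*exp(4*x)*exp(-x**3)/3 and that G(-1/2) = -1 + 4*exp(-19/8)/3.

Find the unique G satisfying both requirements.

G(x) = 4*exp(-1/2)*exp(4*x)*exp(-x**3)/3 - 1

G'(x) matches the chain-rule pattern g'(h)*h' with inner function h(x) = -x**3 + 4*x - 1/2; substituting u = h(x) collapses the integral.
A general antiderivative is 4*exp(-x**3 + 4*x - 1/2)/3 + C.
The condition gives C = -1 + 4*exp(-19/8)/3 - (4*exp(-19/8)/3) = -1.
So G(x) = 4*exp(-1/2)*exp(4*x)*exp(-x**3)/3 - 1.
Check: d/dx[4*exp(-1/2)*exp(4*x)*exp(-x**3)/3 - 1] = (-12*x**2*exp(4*x) + 16*exp(4*x))*exp(-1/2)*exp(-x**3)/3, which equals G'(x).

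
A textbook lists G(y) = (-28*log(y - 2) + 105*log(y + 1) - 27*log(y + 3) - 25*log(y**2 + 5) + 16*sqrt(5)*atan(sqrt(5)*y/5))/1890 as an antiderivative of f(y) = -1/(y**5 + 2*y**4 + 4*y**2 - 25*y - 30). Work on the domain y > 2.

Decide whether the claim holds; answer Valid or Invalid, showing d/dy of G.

d/dy[G] = -2/(y**5 + 2*y**4 + 4*y**2 - 25*y - 30)
d/dy[G] - f(y) = -1/(y**5 + 2*y**4 + 4*y**2 - 25*y - 30) != 0.

Invalid: d/dy[G] - f = -1/(y**5 + 2*y**4 + 4*y**2 - 25*y - 30), which is not 0.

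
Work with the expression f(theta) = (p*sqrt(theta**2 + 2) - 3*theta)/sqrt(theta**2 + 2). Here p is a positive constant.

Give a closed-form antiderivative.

Since d/dtheta undoes antidifferentiation here, F'(theta) = f(theta) is required of F(theta).
Check: d/dtheta[p*theta - 3*sqrt(theta**2 + 2)] = (p*sqrt(theta**2 + 2) - 3*theta)/sqrt(theta**2 + 2) = f(theta).

An antiderivative is F(theta) = p*theta - 3*sqrt(theta**2 + 2).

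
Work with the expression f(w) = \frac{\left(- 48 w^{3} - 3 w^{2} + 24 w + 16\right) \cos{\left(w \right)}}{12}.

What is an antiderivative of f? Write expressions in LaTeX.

Check any antiderivative F(w) by computing F'(w) and comparing it with f(w).
Check: d/dw[- 4 w^{3} \sin{\left(w \right)} - \frac{w^{2} \sin{\left(w \right)}}{4} - 12 w^{2} \cos{\left(w \right)} + 26 w \sin{\left(w \right)} - \frac{w \cos{\left(w \right)}}{2} + \frac{11 \sin{\left(w \right)}}{6} + 26 \cos{\left(w \right)}] = - 4 w^{3} \cos{\left(w \right)} - \frac{w^{2} \cos{\left(w \right)}}{4} + 2 w \cos{\left(w \right)} + \frac{4 \cos{\left(w \right)}}{3}, which equals f(w).

An antiderivative is F(w) = - 4 w^{3} \sin{\left(w \right)} - \frac{w^{2} \sin{\left(w \right)}}{4} - 12 w^{2} \cos{\left(w \right)} + 26 w \sin{\left(w \right)} - \frac{w \cos{\left(w \right)}}{2} + \frac{11 \sin{\left(w \right)}}{6} + 26 \cos{\left(w \right)}.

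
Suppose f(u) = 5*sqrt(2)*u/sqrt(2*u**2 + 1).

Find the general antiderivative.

F(u) = 5*sqrt(2)*sqrt(2*u**2 + 1)/2 + C

f matches the chain-rule pattern g'(h)*h' with inner function h(u) = u**2 + 1/2; substituting w = h(u) collapses the integral.
Check: d/du[5*sqrt(2)*sqrt(2*u**2 + 1)/2] = 5*sqrt(2)*u/sqrt(2*u**2 + 1) = f(u).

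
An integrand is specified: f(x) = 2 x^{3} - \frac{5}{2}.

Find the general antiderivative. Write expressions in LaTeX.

F(x) = \frac{x^{4}}{2} - \frac{5 x}{2} + C

Whatever form F(x) takes, F'(x) = f(x) is non-negotiable.
Check: d/dx[\frac{x^{4}}{2} - \frac{5 x}{2}] = 2 x^{3} - \frac{5}{2} = f(x).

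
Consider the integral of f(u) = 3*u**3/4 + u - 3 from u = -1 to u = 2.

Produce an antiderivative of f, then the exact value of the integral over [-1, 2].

Integrate term by term and add the pieces.
F(u) = u*(3*u**3 + 8*u - 48)/16 is an antiderivative of f.
Check: d/du[u*(3*u**3 + 8*u - 48)/16] = 3*u**3/4 + u - 3 = f(u).
F(2) = -1; F(-1) = 59/16.
Integral = F(2) - F(-1) = -75/16.

Antiderivative: F(u) = u*(3*u**3 + 8*u - 48)/16; value = -75/16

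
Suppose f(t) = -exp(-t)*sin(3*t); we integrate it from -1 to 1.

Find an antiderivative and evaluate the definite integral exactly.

Differentiate the proposed F(t) back; it has to land on f(t) exactly.
F(t) = (sin(3*t) + 3*cos(3*t))*exp(-t)/10 is an antiderivative of f.
Check: d/dt[(sin(3*t) + 3*cos(3*t))*exp(-t)/10] = -exp(-t)*sin(3*t) = f(t).
F(1) = 3*exp(-1)*cos(3)/10 + exp(-1)*sin(3)/10; F(-1) = 3*exp(1)*cos(3)/10 - exp(1)*sin(3)/10.
Integral = F(1) - F(-1) = 3*exp(-1)*cos(3)/10 + exp(-1)*sin(3)/10 + exp(1)*sin(3)/10 - 3*exp(1)*cos(3)/10.

Antiderivative: F(t) = (sin(3*t) + 3*cos(3*t))*exp(-t)/10; value = 3*exp(-1)*cos(3)/10 + exp(-1)*sin(3)/10 + exp(1)*sin(3)/10 - 3*exp(1)*cos(3)/10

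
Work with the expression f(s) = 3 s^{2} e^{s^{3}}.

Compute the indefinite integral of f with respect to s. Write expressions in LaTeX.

An antiderivative F(s) passes only if d/ds[F] lands on f(s) exactly.
Check: d/ds[e^{s^{3}}] = 3 s^{2} e^{s^{3}} = f(s).

F(s) = e^{s^{3}} + C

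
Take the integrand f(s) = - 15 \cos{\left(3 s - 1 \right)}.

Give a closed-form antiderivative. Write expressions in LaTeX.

Check any antiderivative F(s) by computing F'(s) and comparing it with f(s).
Check: d/ds[- 5 \sin{\left(3 s - 1 \right)}] = - 15 \cos{\left(3 s - 1 \right)} = f(s).

An antiderivative is F(s) = - 5 \sin{\left(3 s - 1 \right)}.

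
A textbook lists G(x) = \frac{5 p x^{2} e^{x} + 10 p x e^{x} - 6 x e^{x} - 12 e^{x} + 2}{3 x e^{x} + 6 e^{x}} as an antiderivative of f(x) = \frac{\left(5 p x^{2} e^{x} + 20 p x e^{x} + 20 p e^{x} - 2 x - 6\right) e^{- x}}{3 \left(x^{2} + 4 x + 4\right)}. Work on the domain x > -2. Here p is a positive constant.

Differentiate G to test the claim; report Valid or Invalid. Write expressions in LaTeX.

Valid: G'(x) = f(x).

d/dx[G] = \frac{5 p x^{2} e^{x} + 20 p x e^{x} + 20 p e^{x} - 2 x - 6}{3 x^{2} e^{x} + 12 x e^{x} + 12 e^{x}}
This equals f(x) exactly, so the claim holds.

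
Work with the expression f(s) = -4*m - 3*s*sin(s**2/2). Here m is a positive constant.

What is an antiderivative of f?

An antiderivative F(s) passes only if d/ds[F] lands on f(s) exactly.
Check: d/ds[-4*m*s + 3*cos(s**2/2)] = -4*m - 3*s*sin(s**2/2) = f(s).

An antiderivative is F(s) = -4*m*s + 3*cos(s**2/2).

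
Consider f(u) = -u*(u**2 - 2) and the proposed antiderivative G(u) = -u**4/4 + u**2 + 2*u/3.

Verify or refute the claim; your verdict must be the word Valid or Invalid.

d/du[G] = -u**3 + 2*u + 2/3
d/du[G] - f(u) = 2/3 != 0.

Invalid: d/du[G] - f = 2/3, which is not 0.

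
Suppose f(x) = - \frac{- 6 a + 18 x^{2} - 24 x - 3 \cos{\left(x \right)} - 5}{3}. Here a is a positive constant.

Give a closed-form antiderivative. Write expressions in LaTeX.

A candidate is checked by its d/dx: the result must match f(x).
Check: d/dx[2 a x - 2 x^{3} + 4 x^{2} + \frac{5 x}{3} + \sin{\left(x \right)}] = 2 a - 6 x^{2} + 8 x + \cos{\left(x \right)} + \frac{5}{3}, which equals f(x).

An antiderivative is F(x) = 2 a x - 2 x^{3} + 4 x^{2} + \frac{5 x}{3} + \sin{\left(x \right)}.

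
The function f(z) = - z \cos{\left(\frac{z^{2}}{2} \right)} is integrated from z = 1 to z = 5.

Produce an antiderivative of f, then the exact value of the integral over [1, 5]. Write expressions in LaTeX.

f matches the chain-rule pattern g'(h)*h' with inner function h(z) = \frac{z^{2}}{2}; substituting u = h(z) collapses the integral.
F(z) = - \sin{\left(\frac{z^{2}}{2} \right)} is an antiderivative of f.
Check: d/dz[- \sin{\left(\frac{z^{2}}{2} \right)}] = - z \cos{\left(\frac{z^{2}}{2} \right)} = f(z).
F(5) = - \sin{\left(\frac{25}{2} \right)}; F(1) = - \sin{\left(\frac{1}{2} \right)}.
Integral = F(5) - F(1) = - \sin{\left(\frac{25}{2} \right)} + \sin{\left(\frac{1}{2} \right)}.

Antiderivative: F(z) = - \sin{\left(\frac{z^{2}}{2} \right)}; value = - \sin{\left(\frac{25}{2} \right)} + \sin{\left(\frac{1}{2} \right)}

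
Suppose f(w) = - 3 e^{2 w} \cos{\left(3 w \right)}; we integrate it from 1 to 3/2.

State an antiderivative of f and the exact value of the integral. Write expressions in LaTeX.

An antiderivative F(w) passes only if d/dw[F] lands on f(w) exactly.
F(w) = - \frac{9 e^{2 w} \sin{\left(3 w \right)}}{13} - \frac{6 e^{2 w} \cos{\left(3 w \right)}}{13} is an antiderivative of f.
Check: d/dw[- \frac{9 e^{2 w} \sin{\left(3 w \right)}}{13} - \frac{6 e^{2 w} \cos{\left(3 w \right)}}{13}] = - 3 e^{2 w} \cos{\left(3 w \right)} = f(w).
F(3/2) = - \frac{6 e^{3} \cos{\left(\frac{9}{2} \right)}}{13} - \frac{9 e^{3} \sin{\left(\frac{9}{2} \right)}}{13}; F(1) = - \frac{9 e^{2} \sin{\left(3 \right)}}{13} - \frac{6 e^{2} \cos{\left(3 \right)}}{13}.
Integral = F(3/2) - F(1) = \frac{6 e^{2} \cos{\left(3 \right)}}{13} + \frac{9 e^{2} \sin{\left(3 \right)}}{13} - \frac{6 e^{3} \cos{\left(\frac{9}{2} \right)}}{13} - \frac{9 e^{3} \sin{\left(\frac{9}{2} \right)}}{13}.

Antiderivative: F(w) = - \frac{9 e^{2 w} \sin{\left(3 w \right)}}{13} - \frac{6 e^{2 w} \cos{\left(3 w \right)}}{13}; value = \frac{6 e^{2} \cos{\left(3 \right)}}{13} + \frac{9 e^{2} \sin{\left(3 \right)}}{13} - \frac{6 e^{3} \cos{\left(\frac{9}{2} \right)}}{13} - \frac{9 e^{3} \sin{\left(\frac{9}{2} \right)}}{13}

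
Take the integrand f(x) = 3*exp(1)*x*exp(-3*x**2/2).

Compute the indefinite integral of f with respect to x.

F(x) = -exp(1)*exp(-3*x**2/2) + C

f matches the chain-rule pattern g'(h)*h' with inner function h(x) = 1 - 3*x**2/2; substituting u = h(x) collapses the integral.
Check: d/dx[-exp(1)*exp(-3*x**2/2)] = 3*exp(1)*x*exp(-3*x**2/2) = f(x).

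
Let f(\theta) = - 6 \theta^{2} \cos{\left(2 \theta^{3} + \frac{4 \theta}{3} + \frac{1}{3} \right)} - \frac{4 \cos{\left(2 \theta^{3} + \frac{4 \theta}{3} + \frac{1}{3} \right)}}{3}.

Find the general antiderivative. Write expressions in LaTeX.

The substitution u = 2 \theta^{3} + \frac{4 \theta}{3} + \frac{1}{3} works: f is exactly (dF/du)*(du/d\theta) for that inner function.
Check: d/d\theta[- \sin{\left(2 \theta^{3} + \frac{4 \theta}{3} + \frac{1}{3} \right)}] = - 6 \theta^{2} \cos{\left(2 \theta^{3} + \frac{4 \theta}{3} + \frac{1}{3} \right)} - \frac{4 \cos{\left(2 \theta^{3} + \frac{4 \theta}{3} + \frac{1}{3} \right)}}{3} = f(\theta).

F(\theta) = - \sin{\left(2 \theta^{3} + \frac{4 \theta}{3} + \frac{1}{3} \right)} + C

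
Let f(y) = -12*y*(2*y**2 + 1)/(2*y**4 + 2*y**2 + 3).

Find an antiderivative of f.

The substitution u = 2*y**4 + 2*y**2 + 3 works: f is exactly (dF/du)*(du/dy) for that inner function.
Check: d/dy[-3*log(2*y**4 + 2*y**2 + 3)] = (-24*y**3 - 12*y)/(2*y**4 + 2*y**2 + 3), which equals f(y).

An antiderivative is F(y) = -3*log(2*y**4 + 2*y**2 + 3).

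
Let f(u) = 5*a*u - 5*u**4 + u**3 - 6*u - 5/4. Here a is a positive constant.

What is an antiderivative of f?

An antiderivative is F(u) = (30*a*u**2 - 12*u**5 + 3*u**4 - 36*u**2 - 15*u + 4)/12.

The integrand splits into summands that can be handled one at a time.
Check: d/du[(30*a*u**2 - 12*u**5 + 3*u**4 - 36*u**2 - 15*u + 4)/12] = 5*a*u - 5*u**4 + u**3 - 6*u - 5/4 = f(u).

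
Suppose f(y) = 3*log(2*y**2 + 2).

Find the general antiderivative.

For F(y) to be correct the identity F'(y) - f(y) = 0 must hold.
Check: d/dy[3*y*log(2*y**2 + 2) - 6*y + 6*atan(y)] = 3*log(y**2 + 1) + 3*log(2), which equals f(y).

F(y) = 3*y*log(2*y**2 + 2) - 6*y + 6*atan(y) + C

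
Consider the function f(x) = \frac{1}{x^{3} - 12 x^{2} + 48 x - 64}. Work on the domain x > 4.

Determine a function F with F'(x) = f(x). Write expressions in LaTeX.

An antiderivative is F(x) = - \frac{1}{2 x^{2} - 16 x + 32}.

Differentiate the proposed F(x) back; it has to land on f(x) exactly.
Check: d/dx[- \frac{1}{2 x^{2} - 16 x + 32}] = \frac{1}{x^{3} - 12 x^{2} + 48 x - 64} = f(x).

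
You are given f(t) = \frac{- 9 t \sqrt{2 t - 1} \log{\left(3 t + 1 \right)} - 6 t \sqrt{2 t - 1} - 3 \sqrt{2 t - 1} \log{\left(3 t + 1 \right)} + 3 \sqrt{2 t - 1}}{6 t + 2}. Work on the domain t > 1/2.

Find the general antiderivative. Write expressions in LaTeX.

Recognize the product-rule pattern: f = u'v + uv' with u = - \frac{\left(2 t - 1\right)^{\frac{3}{2}}}{2}, v = \log{\left(3 t + 1 \right)}, so integration by parts undoes it.
Check: d/dt[- \frac{\left(2 t - 1\right)^{\frac{3}{2}} \log{\left(3 t + 1 \right)}}{2}] = \frac{- 9 t \sqrt{2 t - 1} \log{\left(3 t + 1 \right)} - 6 t \sqrt{2 t - 1} - 3 \sqrt{2 t - 1} \log{\left(3 t + 1 \right)} + 3 \sqrt{2 t - 1}}{6 t + 2} = f(t).

F(t) = - \frac{\left(2 t - 1\right)^{\frac{3}{2}} \log{\left(3 t + 1 \right)}}{2} + C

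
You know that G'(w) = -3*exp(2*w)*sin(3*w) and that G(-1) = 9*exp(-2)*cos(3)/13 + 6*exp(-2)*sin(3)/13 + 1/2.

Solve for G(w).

A candidate passes only if d/dw[G] lands on the given G'(w) exactly.
A general antiderivative is -6*exp(2*w)*sin(3*w)/13 + 9*exp(2*w)*cos(3*w)/13 + C.
The condition gives C = 9*exp(-2)*cos(3)/13 + 6*exp(-2)*sin(3)/13 + 1/2 - (9*exp(-2)*cos(3)/13 + 6*exp(-2)*sin(3)/13) = 1/2.
So G(w) = (-12*exp(2*w)*sin(3*w) + 18*exp(2*w)*cos(3*w) + 13)/26.
Check: d/dw[(-12*exp(2*w)*sin(3*w) + 18*exp(2*w)*cos(3*w) + 13)/26] = -3*exp(2*w)*sin(3*w) = G'(w).

G(w) = (-12*exp(2*w)*sin(3*w) + 18*exp(2*w)*cos(3*w) + 13)/26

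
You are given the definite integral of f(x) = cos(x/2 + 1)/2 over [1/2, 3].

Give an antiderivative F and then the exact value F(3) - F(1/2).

Since d/dx undoes antidifferentiation here, F'(x) = f(x) is required of F(x).
F(x) = sin(x/2 + 1) is an antiderivative of f.
Check: d/dx[sin(x/2 + 1)] = cos(x/2 + 1)/2 = f(x).
F(3) = sin(5/2); F(1/2) = sin(5/4).
Integral = F(3) - F(1/2) = -sin(5/4) + sin(5/2).

Antiderivative: F(x) = sin(x/2 + 1); value = -sin(5/4) + sin(5/2)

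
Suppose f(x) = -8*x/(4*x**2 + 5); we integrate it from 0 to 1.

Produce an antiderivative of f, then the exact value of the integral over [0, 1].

Antiderivative: F(x) = -log(2*x**2 + 5/2); value = -log(9/2) + log(5/2)

The substitution u = 2*x**2 + 5/2 works: f is exactly (dF/du)*(du/dx) for that inner function.
F(x) = -log(2*x**2 + 5/2) is an antiderivative of f.
Check: d/dx[-log(2*x**2 + 5/2)] = -8*x/(4*x**2 + 5) = f(x).
F(1) = -log(9/2); F(0) = -log(5/2).
Integral = F(1) - F(0) = -log(9/2) + log(5/2).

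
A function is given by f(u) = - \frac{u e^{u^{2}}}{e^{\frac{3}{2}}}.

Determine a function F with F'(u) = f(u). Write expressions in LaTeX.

f matches the chain-rule pattern g'(h)*h' with inner function h(u) = u^{2} - \frac{3}{2}; substituting w = h(u) collapses the integral.
Check: d/du[- \frac{e^{u^{2} - \frac{3}{2}}}{2}] = - \frac{u e^{u^{2}}}{e^{\frac{3}{2}}} = f(u).

An antiderivative is F(u) = - \frac{e^{u^{2} - \frac{3}{2}}}{2}.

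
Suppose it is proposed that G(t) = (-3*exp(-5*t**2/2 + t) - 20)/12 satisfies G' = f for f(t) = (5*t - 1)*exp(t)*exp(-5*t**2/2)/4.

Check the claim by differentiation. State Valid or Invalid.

Valid - the claim checks out under differentiation.

d/dt[G] = 5*t*exp(t)*exp(-5*t**2/2)/4 - exp(t)*exp(-5*t**2/2)/4
This equals f(t) exactly, so the claim holds.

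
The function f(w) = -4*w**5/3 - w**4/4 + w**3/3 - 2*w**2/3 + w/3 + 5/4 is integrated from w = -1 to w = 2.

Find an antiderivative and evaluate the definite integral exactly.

Antiderivative: F(w) = -2*w**6/9 - w**5/20 + w**4/12 - 2*w**3/9 + w**2/6 + 5*w/4; value = -243/20

The integrand splits into summands that can be handled one at a time.
F(w) = -2*w**6/9 - w**5/20 + w**4/12 - 2*w**3/9 + w**2/6 + 5*w/4 is an antiderivative of f.
Check: d/dw[-2*w**6/9 - w**5/20 + w**4/12 - 2*w**3/9 + w**2/6 + 5*w/4] = -4*w**5/3 - w**4/4 + w**3/3 - 2*w**2/3 + w/3 + 5/4 = f(w).
F(2) = -131/10; F(-1) = -19/20.
Integral = F(2) - F(-1) = -243/20.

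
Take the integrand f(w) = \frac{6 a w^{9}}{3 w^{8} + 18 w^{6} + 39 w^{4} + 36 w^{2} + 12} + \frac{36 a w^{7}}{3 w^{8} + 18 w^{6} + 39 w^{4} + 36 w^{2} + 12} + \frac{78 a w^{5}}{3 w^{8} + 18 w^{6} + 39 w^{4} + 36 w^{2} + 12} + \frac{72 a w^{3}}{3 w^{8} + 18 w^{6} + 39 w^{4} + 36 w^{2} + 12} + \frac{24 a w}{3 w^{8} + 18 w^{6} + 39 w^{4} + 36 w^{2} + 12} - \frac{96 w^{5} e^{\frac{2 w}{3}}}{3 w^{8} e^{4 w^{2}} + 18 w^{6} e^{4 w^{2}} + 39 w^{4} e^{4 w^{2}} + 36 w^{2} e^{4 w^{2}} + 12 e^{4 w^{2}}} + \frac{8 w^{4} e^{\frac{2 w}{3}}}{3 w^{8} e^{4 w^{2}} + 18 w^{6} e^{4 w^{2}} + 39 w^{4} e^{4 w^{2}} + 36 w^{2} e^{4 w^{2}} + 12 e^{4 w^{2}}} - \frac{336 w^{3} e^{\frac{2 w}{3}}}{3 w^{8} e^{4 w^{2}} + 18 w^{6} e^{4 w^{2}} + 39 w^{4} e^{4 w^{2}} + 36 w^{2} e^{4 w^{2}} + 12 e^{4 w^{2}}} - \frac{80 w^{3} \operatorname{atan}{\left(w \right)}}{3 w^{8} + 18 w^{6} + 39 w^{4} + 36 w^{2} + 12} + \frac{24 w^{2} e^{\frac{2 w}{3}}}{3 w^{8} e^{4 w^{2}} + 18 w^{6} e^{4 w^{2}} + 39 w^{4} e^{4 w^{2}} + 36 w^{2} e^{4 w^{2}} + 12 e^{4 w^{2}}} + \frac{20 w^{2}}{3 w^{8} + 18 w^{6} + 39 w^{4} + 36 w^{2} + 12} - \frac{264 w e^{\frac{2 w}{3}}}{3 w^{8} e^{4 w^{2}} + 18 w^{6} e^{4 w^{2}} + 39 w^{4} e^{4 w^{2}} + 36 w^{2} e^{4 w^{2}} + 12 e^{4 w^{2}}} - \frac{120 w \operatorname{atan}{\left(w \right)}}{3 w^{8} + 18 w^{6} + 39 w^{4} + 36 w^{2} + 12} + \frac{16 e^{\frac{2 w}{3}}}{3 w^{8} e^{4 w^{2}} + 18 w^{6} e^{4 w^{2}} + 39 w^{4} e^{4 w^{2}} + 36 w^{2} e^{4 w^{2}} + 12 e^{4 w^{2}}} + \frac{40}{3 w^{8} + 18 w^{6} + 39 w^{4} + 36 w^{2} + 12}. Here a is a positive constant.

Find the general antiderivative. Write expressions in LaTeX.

F(w) = a w^{2} + \frac{4 e^{\frac{2 w}{3}}}{w^{4} e^{4 w^{2}} + 3 w^{2} e^{4 w^{2}} + 2 e^{4 w^{2}}} + \frac{20 \operatorname{atan}{\left(w \right)}}{3 w^{4} + 9 w^{2} + 6} + C

The integrand splits into summands that can be handled one at a time.
Check: d/dw[a w^{2} + \frac{4 e^{\frac{2 w}{3}}}{w^{4} e^{4 w^{2}} + 3 w^{2} e^{4 w^{2}} + 2 e^{4 w^{2}}} + \frac{20 \operatorname{atan}{\left(w \right)}}{3 w^{4} + 9 w^{2} + 6}] = \frac{6 a w^{9} e^{4 w^{2}} + 36 a w^{7} e^{4 w^{2}} + 78 a w^{5} e^{4 w^{2}} + 72 a w^{3} e^{4 w^{2}} + 24 a w e^{4 w^{2}} - 96 w^{5} e^{\frac{2 w}{3}} + 8 w^{4} e^{\frac{2 w}{3}} - 336 w^{3} e^{\frac{2 w}{3}} - 80 w^{3} e^{4 w^{2}} \operatorname{atan}{\left(w \right)} + 24 w^{2} e^{\frac{2 w}{3}} + 20 w^{2} e^{4 w^{2}} - 264 w e^{\frac{2 w}{3}} - 120 w e^{4 w^{2}} \operatorname{atan}{\left(w \right)} + 16 e^{\frac{2 w}{3}} + 40 e^{4 w^{2}}}{3 w^{8} e^{4 w^{2}} + 18 w^{6} e^{4 w^{2}} + 39 w^{4} e^{4 w^{2}} + 36 w^{2} e^{4 w^{2}} + 12 e^{4 w^{2}}}, which equals f(w).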